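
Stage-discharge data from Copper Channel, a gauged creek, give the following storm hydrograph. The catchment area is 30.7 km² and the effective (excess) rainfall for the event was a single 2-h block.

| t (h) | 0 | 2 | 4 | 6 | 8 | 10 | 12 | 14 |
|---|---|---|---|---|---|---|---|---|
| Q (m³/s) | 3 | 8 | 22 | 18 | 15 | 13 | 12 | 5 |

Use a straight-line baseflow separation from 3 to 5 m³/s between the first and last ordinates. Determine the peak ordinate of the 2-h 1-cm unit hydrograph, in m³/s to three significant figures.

Direct runoff: 0.00, 4.71, 18.43, 14.14, 10.86, 8.57, 7.29, 0.00 m³/s; ΣQ_DR = 64.00 m³/s, peak = 18.43 m³/s.
Runoff depth d = ΣQ_DR·Δt / A = 64.00 × 7200 / (30.7 km²) = 15.01 mm.
The 1-cm UH is the DRH scaled by (10 mm)/d, so U_p = 18.43 × 10/15.01 = 12.3 m³/s.

U_p ≈ 12.3 m³/s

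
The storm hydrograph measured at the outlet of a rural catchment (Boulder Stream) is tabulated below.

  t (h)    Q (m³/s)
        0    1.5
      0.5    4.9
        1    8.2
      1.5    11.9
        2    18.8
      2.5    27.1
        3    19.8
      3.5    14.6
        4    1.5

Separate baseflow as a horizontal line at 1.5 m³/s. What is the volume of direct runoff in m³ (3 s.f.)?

V ≈ 1.71 × 10^5 m³

Direct-runoff ordinates (Q − Q_b): 0.0, 3.4, 6.7, 10.4, 17.3, 25.6, 18.3, 13.1, 0.0 m³/s.
ΣQ_DR = 94.80 m³/s.
With Δt = 0.5 h = 1800 s, V = ΣQ_DR · Δt = 94.80 × 1800 = 1.71 × 10^5 m³.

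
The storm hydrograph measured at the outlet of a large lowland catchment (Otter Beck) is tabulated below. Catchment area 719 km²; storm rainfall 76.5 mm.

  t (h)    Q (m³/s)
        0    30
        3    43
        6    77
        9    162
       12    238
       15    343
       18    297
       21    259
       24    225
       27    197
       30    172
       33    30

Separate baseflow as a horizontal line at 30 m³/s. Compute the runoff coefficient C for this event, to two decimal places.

ΣQ_DR = 1713 m³/s; V = ΣQ_DR·Δt = 1.850 × 10^7 m³.
Runoff depth d = V / A = 25.73 mm.
C = d / P = 25.73 / 76.5 = 0.34.

C ≈ 0.34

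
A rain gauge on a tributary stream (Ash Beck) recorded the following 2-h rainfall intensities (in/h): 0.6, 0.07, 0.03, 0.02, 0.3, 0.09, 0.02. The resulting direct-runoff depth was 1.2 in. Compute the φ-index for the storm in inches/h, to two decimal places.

φ ≈ 0.15 in/h

Only the 2 blocks with intensity above φ contribute runoff: 0.6, 0.3 in/h.
Σ(I−φ)·Δt = d  ⇒  (0.6+0.3 − 2φ)·2 = 1.2
φ = (0.9000 − 1.2/2) / 2 = 0.15 in/h.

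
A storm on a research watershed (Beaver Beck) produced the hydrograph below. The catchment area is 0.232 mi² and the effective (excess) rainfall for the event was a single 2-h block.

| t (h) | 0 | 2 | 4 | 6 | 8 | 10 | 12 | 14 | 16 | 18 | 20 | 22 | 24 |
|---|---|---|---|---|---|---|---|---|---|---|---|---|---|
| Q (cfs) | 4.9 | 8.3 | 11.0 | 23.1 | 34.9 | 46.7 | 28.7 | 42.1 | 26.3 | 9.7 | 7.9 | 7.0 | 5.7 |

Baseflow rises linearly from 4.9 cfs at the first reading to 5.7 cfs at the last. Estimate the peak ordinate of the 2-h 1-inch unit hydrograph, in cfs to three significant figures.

Direct runoff: 0.00, 3.33, 5.97, 18.00, 29.73, 41.47, 23.40, 36.73, 20.87, 4.20, 2.33, 1.37, 0.00 cfs; ΣQ_DR = 187.4 cfs, peak = 41.47 cfs.
Runoff depth d = ΣQ_DR·Δt / A = 187.4 × 7200 / (0.232 mi²) = 2.503 in.
The 1-inch UH is the DRH scaled by (1 in)/d, so U_p = 41.47 × 1/2.503 = 16.6 cfs.

U_p ≈ 16.6 cfs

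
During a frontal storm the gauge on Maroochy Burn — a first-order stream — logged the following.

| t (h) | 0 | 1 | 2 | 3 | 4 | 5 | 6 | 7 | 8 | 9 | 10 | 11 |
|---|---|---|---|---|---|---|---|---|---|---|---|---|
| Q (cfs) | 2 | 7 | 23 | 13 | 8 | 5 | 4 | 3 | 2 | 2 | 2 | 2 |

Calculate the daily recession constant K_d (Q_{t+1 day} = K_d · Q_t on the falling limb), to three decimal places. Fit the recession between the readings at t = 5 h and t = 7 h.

K_d ≈ 0.002

Between t = 5 h and t = 7 h the flow falls from 5 to 3 cfs over 2×1 h = 2 h.
Per-interval ratio K = (3/5)^(1/2) = 0.7746; K_d = K^(24/1) = 0.002.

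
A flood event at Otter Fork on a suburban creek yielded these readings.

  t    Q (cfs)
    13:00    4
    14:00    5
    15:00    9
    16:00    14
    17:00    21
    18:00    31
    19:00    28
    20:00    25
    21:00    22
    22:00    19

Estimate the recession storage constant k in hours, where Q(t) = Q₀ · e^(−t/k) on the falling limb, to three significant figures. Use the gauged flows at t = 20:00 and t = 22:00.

On the falling limb, Q drops from 25 to 19 cfs between t = 20:00 and t = 22:00 (Δt = 2 h).
k = −Δt / ln(Q₂/Q₁) = −2 / ln(19/25) = 7.29 h.

k ≈ 7.29 h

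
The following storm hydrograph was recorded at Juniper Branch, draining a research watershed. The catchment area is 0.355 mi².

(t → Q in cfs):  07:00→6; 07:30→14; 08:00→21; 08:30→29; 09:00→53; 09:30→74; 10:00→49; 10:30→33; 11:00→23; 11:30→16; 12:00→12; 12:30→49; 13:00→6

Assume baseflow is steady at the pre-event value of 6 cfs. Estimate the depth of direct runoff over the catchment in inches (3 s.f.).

Direct runoff: 0.0, 8.0, 15.0, 23.0, 47.0, 68.0, 43.0, 27.0, 17.0, 10.0, 6.0, 43.0, 0.0 cfs; ΣQ_DR = 307.0 cfs.
V = ΣQ_DR · Δt = 307.0 × 1800 s = 5.526 × 10^5 ft³.
Over A = 0.355 mi², depth = V / A = 0.670 in.

d ≈ 0.670 in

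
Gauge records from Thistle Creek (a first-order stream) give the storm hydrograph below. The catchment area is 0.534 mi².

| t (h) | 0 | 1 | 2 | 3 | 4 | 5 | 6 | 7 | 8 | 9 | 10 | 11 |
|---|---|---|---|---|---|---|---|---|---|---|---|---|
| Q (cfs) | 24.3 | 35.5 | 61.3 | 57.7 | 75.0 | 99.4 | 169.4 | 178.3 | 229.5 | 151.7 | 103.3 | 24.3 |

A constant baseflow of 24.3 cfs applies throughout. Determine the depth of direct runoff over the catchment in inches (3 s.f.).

d ≈ 2.66 in

Direct runoff: 0.0, 11.2, 37.0, 33.4, 50.7, 75.1, 145.1, 154.0, 205.2, 127.4, 79.0, 0.0 cfs; ΣQ_DR = 918.1 cfs.
V = ΣQ_DR · Δt = 918.1 × 3600 s = 3.305 × 10^6 ft³.
Over A = 0.534 mi², depth = V / A = 2.66 in.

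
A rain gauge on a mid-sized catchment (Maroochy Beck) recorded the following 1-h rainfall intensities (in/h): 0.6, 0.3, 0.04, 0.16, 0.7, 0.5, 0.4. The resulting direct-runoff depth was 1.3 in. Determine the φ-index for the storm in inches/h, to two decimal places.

φ ≈ 0.24 in/h

Only the 5 blocks with intensity above φ contribute runoff: 0.6, 0.3, 0.7, 0.5, 0.4 in/h.
Σ(I−φ)·Δt = d  ⇒  (0.6+0.3+0.7+0.5+0.4 − 5φ)·1 = 1.3
φ = (2.500 − 1.3/1) / 5 = 0.24 in/h.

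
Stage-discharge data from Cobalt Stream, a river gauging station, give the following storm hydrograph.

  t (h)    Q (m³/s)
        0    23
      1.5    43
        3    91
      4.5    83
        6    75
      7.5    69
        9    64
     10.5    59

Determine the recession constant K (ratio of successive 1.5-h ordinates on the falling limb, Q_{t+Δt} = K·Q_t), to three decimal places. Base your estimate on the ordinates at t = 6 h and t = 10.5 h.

K ≈ 0.923

Using the recession-limb readings at t = 6 h and t = 10.5 h: Q falls from 75 to 59 m³/s over 3 intervals.
K = (Q₂/Q₁)^(1/3) = (59/75)^(1/3) = 0.923.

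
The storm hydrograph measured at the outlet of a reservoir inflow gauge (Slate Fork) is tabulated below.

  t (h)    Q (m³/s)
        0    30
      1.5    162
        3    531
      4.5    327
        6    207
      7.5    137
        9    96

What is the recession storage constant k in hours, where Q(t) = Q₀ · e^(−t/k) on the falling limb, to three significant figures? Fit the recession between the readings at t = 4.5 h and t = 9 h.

k ≈ 3.67 h

On the falling limb, Q drops from 327 to 96 m³/s between t = 4.5 h and t = 9 h (Δt = 4.5 h).
k = −Δt / ln(Q₂/Q₁) = −4.5 / ln(96/327) = 3.67 h.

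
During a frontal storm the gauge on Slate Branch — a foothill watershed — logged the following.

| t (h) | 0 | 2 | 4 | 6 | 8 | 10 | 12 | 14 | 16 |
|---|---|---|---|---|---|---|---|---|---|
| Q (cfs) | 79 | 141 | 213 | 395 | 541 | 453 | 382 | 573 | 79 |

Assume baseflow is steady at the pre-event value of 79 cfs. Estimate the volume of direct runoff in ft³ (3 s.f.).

V ≈ 1.54 × 10^7 ft³

Direct-runoff ordinates (Q − Q_b): 0.0, 62.0, 134.0, 316.0, 462.0, 374.0, 303.0, 494.0, 0.0 cfs.
ΣQ_DR = 2145 cfs.
With Δt = 2 h = 7200 s, V = ΣQ_DR · Δt = 2145 × 7200 = 1.54 × 10^7 ft³.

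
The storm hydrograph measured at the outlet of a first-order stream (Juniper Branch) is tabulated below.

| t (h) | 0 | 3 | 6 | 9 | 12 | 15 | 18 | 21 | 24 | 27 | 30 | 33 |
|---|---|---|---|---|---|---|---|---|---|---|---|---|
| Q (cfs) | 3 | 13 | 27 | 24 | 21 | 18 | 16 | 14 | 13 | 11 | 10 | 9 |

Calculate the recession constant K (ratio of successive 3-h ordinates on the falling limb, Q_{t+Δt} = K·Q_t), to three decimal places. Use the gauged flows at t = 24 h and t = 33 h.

K ≈ 0.885

Using the recession-limb readings at t = 24 h and t = 33 h: Q falls from 13 to 9 cfs over 3 intervals.
K = (Q₂/Q₁)^(1/3) = (9/13)^(1/3) = 0.885.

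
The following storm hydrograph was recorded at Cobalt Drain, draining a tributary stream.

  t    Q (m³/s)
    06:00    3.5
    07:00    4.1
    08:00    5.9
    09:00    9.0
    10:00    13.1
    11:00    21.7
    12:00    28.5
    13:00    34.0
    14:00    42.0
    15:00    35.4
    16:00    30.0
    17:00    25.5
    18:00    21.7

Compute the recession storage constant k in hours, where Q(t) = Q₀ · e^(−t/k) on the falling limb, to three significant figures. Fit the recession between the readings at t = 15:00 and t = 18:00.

On the falling limb, Q drops from 35.4 to 21.7 m³/s between t = 15:00 and t = 18:00 (Δt = 3 h).
k = −Δt / ln(Q₂/Q₁) = −3 / ln(21.7/35.4) = 6.13 h.

k ≈ 6.13 h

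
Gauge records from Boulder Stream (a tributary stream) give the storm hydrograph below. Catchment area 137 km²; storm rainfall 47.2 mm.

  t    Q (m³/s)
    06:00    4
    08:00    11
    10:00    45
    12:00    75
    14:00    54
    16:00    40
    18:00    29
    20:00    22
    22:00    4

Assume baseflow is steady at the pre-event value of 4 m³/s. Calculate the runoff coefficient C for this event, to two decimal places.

C ≈ 0.28

ΣQ_DR = 248.0 m³/s; V = ΣQ_DR·Δt = 1.786 × 10^6 m³.
Runoff depth d = V / A = 13.03 mm.
C = d / P = 13.03 / 47.2 = 0.28.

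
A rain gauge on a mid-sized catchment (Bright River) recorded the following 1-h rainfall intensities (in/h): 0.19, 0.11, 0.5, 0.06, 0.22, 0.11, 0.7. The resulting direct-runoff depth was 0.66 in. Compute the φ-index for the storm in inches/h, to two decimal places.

φ ≈ 0.27 in/h

Only the 2 blocks with intensity above φ contribute runoff: 0.5, 0.7 in/h.
Σ(I−φ)·Δt = d  ⇒  (0.5+0.7 − 2φ)·1 = 0.66
φ = (1.200 − 0.66/1) / 2 = 0.27 in/h.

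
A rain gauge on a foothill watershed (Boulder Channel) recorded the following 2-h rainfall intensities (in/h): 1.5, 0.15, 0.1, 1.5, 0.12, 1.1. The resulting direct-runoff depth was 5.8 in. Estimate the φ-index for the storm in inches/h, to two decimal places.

Only the 3 blocks with intensity above φ contribute runoff: 1.5, 1.5, 1.1 in/h.
Σ(I−φ)·Δt = d  ⇒  (1.5+1.5+1.1 − 3φ)·2 = 5.8
φ = (4.100 − 5.8/2) / 3 = 0.40 in/h.

φ ≈ 0.40 in/h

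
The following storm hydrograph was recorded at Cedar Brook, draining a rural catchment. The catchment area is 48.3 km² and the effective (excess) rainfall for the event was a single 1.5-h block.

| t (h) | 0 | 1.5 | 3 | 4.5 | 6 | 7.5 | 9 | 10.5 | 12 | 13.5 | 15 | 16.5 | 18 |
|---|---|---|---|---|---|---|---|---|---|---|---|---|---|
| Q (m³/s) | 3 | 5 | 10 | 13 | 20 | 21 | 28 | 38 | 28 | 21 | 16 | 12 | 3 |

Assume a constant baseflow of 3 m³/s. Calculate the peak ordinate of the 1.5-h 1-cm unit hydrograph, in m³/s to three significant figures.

Direct runoff: 0.0, 2.0, 7.0, 10.0, 17.0, 18.0, 25.0, 35.0, 25.0, 18.0, 13.0, 9.0, 0.0 m³/s; ΣQ_DR = 179.0 m³/s, peak = 35.0 m³/s.
Runoff depth d = ΣQ_DR·Δt / A = 179.0 × 5400 / (48.3 km²) = 20.01 mm.
The 1-cm UH is the DRH scaled by (10 mm)/d, so U_p = 35.0 × 10/20.01 = 17.5 m³/s.

U_p ≈ 17.5 m³/s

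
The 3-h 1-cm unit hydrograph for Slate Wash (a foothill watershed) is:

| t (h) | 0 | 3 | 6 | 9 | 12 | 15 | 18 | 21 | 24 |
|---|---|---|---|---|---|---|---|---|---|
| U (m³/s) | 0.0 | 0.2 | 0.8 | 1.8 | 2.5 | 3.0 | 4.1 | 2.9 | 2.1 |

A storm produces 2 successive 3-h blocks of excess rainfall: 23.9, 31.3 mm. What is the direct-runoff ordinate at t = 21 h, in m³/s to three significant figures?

By discrete convolution, Q_j = Σ (P_i / 10 mm) · U_{j−i}.
At t = 21 h (j=7): Q = (23.9/10)·2.9 + (31.3/10)·4.1 = 19.8 m³/s.

Q ≈ 19.8 m³/s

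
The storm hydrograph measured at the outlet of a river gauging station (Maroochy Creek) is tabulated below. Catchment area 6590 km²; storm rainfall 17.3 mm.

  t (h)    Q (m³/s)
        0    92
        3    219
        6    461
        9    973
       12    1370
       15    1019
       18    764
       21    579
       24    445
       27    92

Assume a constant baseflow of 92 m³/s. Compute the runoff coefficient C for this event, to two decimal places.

C ≈ 0.48

ΣQ_DR = 5094 m³/s; V = ΣQ_DR·Δt = 5.502 × 10^7 m³.
Runoff depth d = V / A = 8.348 mm.
C = d / P = 8.348 / 17.3 = 0.48.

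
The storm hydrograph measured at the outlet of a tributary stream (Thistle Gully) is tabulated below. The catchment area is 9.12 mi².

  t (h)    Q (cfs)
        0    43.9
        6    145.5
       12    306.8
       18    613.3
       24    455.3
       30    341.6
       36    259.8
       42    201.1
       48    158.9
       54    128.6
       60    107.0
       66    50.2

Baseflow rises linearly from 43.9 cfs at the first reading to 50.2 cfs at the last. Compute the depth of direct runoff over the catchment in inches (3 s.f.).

d ≈ 2.29 in

Direct runoff: 0.00, 101.03, 261.75, 567.68, 409.11, 294.84, 212.46, 153.19, 110.42, 79.55, 57.37, 0.00 cfs; ΣQ_DR = 2247 cfs.
V = ΣQ_DR · Δt = 2247 × 21600 s = 4.854 × 10^7 ft³.
Over A = 9.12 mi², depth = V / A = 2.29 in.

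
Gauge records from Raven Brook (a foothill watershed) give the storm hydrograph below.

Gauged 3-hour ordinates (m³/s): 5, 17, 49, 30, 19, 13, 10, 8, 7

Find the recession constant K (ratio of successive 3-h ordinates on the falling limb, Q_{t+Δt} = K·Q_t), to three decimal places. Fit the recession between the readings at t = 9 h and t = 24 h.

K ≈ 0.747

Using the recession-limb readings at t = 9 h and t = 24 h: Q falls from 30 to 7 m³/s over 5 intervals.
K = (Q₂/Q₁)^(1/5) = (7/30)^(1/5) = 0.747.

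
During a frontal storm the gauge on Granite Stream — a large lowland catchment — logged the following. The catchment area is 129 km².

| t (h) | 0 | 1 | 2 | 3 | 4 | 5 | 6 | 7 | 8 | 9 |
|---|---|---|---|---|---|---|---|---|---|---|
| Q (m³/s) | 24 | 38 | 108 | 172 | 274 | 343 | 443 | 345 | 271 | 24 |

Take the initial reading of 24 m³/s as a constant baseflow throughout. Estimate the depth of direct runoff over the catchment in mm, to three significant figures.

d ≈ 50.3 mm

Direct runoff: 0.0, 14.0, 84.0, 148.0, 250.0, 319.0, 419.0, 321.0, 247.0, 0.0 m³/s; ΣQ_DR = 1802 m³/s.
V = ΣQ_DR · Δt = 1802 × 3600 s = 6.487 × 10^6 m³.
Over A = 129 km², depth = V / A = 50.3 mm.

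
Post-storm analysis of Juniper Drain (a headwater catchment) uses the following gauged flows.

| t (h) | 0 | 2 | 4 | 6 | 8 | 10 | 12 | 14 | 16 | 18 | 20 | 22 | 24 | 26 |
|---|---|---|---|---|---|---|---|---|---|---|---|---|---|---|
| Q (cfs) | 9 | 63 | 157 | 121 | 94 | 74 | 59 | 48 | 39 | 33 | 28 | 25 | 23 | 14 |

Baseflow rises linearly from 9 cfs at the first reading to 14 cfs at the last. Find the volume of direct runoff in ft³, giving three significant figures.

Direct-runoff ordinates (Q − Q_b): 0.00, 53.62, 147.23, 110.85, 83.46, 63.08, 47.69, 36.31, 26.92, 20.54, 15.15, 11.77, 9.38, 0.00 cfs.
ΣQ_DR = 626.0 cfs.
With Δt = 2 h = 7200 s, V = ΣQ_DR · Δt = 626.0 × 7200 = 4.51 × 10^6 ft³.

V ≈ 4.51 × 10^6 ft³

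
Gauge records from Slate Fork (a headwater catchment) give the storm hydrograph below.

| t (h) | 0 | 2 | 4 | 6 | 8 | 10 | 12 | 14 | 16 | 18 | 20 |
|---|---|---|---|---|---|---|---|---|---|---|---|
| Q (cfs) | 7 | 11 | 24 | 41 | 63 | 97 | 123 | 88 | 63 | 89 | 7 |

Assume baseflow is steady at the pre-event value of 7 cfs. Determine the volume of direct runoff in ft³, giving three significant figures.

Direct-runoff ordinates (Q − Q_b): 0.0, 4.0, 17.0, 34.0, 56.0, 90.0, 116.0, 81.0, 56.0, 82.0, 0.0 cfs.
ΣQ_DR = 536.0 cfs.
With Δt = 2 h = 7200 s, V = ΣQ_DR · Δt = 536.0 × 7200 = 3.86 × 10^6 ft³.

V ≈ 3.86 × 10^6 ft³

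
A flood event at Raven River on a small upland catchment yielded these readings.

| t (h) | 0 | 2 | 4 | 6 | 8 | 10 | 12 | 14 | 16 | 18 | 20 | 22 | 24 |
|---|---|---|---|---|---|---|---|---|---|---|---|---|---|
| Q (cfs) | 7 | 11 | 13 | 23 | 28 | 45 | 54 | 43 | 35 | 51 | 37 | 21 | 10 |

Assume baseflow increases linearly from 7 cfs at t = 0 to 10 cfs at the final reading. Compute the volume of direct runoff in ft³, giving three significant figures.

Direct-runoff ordinates (Q − Q_b): 0.00, 3.75, 5.50, 15.25, 20.00, 36.75, 45.50, 34.25, 26.00, 41.75, 27.50, 11.25, 0.00 cfs.
ΣQ_DR = 267.5 cfs.
With Δt = 2 h = 7200 s, V = ΣQ_DR · Δt = 267.5 × 7200 = 1.93 × 10^6 ft³.

V ≈ 1.93 × 10^6 ft³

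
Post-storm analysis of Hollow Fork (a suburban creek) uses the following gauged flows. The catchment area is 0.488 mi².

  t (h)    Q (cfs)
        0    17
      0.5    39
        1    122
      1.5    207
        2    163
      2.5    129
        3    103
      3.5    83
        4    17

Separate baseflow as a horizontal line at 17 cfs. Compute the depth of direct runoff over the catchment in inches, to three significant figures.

d ≈ 1.15 in

Direct runoff: 0.0, 22.0, 105.0, 190.0, 146.0, 112.0, 86.0, 66.0, 0.0 cfs; ΣQ_DR = 727.0 cfs.
V = ΣQ_DR · Δt = 727.0 × 1800 s = 1.309 × 10^6 ft³.
Over A = 0.488 mi², depth = V / A = 1.15 in.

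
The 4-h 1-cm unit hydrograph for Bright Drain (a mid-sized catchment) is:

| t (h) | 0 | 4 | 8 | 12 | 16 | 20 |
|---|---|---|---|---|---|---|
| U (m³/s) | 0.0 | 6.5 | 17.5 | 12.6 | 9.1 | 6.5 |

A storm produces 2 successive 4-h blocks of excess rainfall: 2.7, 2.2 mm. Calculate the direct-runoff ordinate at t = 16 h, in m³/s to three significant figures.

Q ≈ 5.23 m³/s

By discrete convolution, Q_j = Σ (P_i / 10 mm) · U_{j−i}.
At t = 16 h (j=4): Q = (2.7/10)·9.1 + (2.2/10)·12.6 = 5.23 m³/s.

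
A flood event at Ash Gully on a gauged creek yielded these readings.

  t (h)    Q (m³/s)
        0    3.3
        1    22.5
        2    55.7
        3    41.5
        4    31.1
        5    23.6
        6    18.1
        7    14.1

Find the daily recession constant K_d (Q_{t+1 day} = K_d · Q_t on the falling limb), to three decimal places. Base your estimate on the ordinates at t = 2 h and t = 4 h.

Between t = 2 h and t = 4 h the flow falls from 55.7 to 31.1 m³/s over 2×1 h = 2 h.
Per-interval ratio K = (31.1/55.7)^(1/2) = 0.7472; K_d = K^(24/1) = 0.001.

K_d ≈ 0.001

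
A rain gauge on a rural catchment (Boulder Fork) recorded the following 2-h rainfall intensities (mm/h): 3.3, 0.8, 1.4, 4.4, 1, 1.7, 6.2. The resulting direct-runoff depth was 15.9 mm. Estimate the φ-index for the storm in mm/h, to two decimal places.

Only the 3 blocks with intensity above φ contribute runoff: 3.3, 4.4, 6.2 mm/h.
Σ(I−φ)·Δt = d  ⇒  (3.3+4.4+6.2 − 3φ)·2 = 15.9
φ = (13.90 − 15.9/2) / 3 = 1.98 mm/h.

φ ≈ 1.98 mm/h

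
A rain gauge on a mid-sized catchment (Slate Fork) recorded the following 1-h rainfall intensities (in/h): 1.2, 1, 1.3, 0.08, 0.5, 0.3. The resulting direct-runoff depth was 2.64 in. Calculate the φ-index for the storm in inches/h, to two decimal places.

φ ≈ 0.34 in/h

Only the 4 blocks with intensity above φ contribute runoff: 1.2, 1, 1.3, 0.5 in/h.
Σ(I−φ)·Δt = d  ⇒  (1.2+1+1.3+0.5 − 4φ)·1 = 2.64
φ = (4.000 − 2.64/1) / 4 = 0.34 in/h.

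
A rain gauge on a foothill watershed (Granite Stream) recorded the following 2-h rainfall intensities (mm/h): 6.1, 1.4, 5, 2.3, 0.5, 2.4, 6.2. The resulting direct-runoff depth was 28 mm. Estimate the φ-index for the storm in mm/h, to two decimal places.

φ ≈ 1.60 mm/h

Only the 5 blocks with intensity above φ contribute runoff: 6.1, 5, 2.3, 2.4, 6.2 mm/h.
Σ(I−φ)·Δt = d  ⇒  (6.1+5+2.3+2.4+6.2 − 5φ)·2 = 28
φ = (22.00 − 28/2) / 5 = 1.60 mm/h.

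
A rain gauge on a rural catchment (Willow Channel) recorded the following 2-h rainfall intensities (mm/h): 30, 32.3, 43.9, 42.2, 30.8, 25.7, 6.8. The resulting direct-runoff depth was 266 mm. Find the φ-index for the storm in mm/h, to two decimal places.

φ ≈ 11.98 mm/h

Only the 6 blocks with intensity above φ contribute runoff: 30, 32.3, 43.9, 42.2, 30.8, 25.7 mm/h.
Σ(I−φ)·Δt = d  ⇒  (30+32.3+43.9+42.2+30.8+25.7 − 6φ)·2 = 266
φ = (204.9 − 266/2) / 6 = 11.98 mm/h.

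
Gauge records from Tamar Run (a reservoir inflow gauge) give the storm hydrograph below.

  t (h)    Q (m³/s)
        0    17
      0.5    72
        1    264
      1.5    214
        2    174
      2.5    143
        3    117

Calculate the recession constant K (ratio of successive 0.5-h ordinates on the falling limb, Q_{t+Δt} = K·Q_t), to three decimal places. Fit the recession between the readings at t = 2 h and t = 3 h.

K ≈ 0.820

Using the recession-limb readings at t = 2 h and t = 3 h: Q falls from 174 to 117 m³/s over 2 intervals.
K = (Q₂/Q₁)^(1/2) = (117/174)^(1/2) = 0.820.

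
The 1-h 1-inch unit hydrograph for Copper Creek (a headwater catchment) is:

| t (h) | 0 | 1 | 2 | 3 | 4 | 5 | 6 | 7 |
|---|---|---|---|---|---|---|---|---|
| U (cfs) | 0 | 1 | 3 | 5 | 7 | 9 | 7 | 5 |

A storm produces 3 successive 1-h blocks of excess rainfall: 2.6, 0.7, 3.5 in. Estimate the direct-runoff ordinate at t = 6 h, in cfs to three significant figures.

By discrete convolution, Q_j = Σ (P_i / 1 in) · U_{j−i}.
At t = 6 h (j=6): Q = (2.6/1)·7 + (0.7/1)·9 + (3.5/1)·7 = 49.0 cfs.

Q ≈ 49.0 cfs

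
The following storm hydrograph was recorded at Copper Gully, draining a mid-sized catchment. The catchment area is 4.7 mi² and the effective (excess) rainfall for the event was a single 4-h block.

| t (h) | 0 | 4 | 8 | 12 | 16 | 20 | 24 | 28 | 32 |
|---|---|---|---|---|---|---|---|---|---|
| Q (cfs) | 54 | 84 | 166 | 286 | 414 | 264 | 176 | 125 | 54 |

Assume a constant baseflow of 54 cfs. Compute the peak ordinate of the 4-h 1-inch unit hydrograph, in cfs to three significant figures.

U_p ≈ 240 cfs

Direct runoff: 0.0, 30.0, 112.0, 232.0, 360.0, 210.0, 122.0, 71.0, 0.0 cfs; ΣQ_DR = 1137 cfs, peak = 360.0 cfs.
Runoff depth d = ΣQ_DR·Δt / A = 1137 × 14400 / (4.7 mi²) = 1.499 in.
The 1-inch UH is the DRH scaled by (1 in)/d, so U_p = 360.0 × 1/1.499 = 240 cfs.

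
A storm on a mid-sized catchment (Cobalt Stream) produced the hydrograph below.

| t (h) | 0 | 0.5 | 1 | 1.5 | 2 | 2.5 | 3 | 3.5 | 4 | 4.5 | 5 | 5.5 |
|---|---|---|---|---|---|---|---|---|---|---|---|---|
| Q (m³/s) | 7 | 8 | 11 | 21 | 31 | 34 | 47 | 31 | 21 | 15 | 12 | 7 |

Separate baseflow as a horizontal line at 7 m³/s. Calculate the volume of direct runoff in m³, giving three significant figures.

V ≈ 2.90 × 10^5 m³

Direct-runoff ordinates (Q − Q_b): 0.0, 1.0, 4.0, 14.0, 24.0, 27.0, 40.0, 24.0, 14.0, 8.0, 5.0, 0.0 m³/s.
ΣQ_DR = 161.0 m³/s.
With Δt = 0.5 h = 1800 s, V = ΣQ_DR · Δt = 161.0 × 1800 = 2.90 × 10^5 m³.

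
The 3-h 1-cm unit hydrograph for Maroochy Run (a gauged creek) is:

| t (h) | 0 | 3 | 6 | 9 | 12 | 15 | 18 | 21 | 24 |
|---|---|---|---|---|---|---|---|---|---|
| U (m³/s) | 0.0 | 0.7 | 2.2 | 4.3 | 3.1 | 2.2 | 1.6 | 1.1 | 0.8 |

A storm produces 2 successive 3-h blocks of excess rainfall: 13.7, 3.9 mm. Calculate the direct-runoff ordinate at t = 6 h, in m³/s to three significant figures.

Q ≈ 3.29 m³/s

By discrete convolution, Q_j = Σ (P_i / 10 mm) · U_{j−i}.
At t = 6 h (j=2): Q = (13.7/10)·2.2 + (3.9/10)·0.7 = 3.29 m³/s.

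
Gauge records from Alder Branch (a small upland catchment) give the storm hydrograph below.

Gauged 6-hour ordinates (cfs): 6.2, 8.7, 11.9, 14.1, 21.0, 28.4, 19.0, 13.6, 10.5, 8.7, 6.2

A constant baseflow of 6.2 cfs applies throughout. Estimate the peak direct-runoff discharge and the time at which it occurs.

Q_p = 22.2 cfs at t = 30 h

Subtracting baseflow gives direct-runoff ordinates: 0.0, 2.5, 5.7, 7.9, 14.8, 22.2, 12.8, 7.4, 4.3, 2.5, 0.0 cfs.
The maximum is 22.2 cfs, occurring at the reading for t = 30 h.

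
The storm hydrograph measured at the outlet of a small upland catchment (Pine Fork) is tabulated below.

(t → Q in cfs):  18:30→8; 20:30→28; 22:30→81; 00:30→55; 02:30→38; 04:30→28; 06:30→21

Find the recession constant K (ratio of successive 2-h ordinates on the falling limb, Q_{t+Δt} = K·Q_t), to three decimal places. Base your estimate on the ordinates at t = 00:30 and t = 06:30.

Using the recession-limb readings at t = 00:30 and t = 06:30: Q falls from 55 to 21 cfs over 3 intervals.
K = (Q₂/Q₁)^(1/3) = (21/55)^(1/3) = 0.725.

K ≈ 0.725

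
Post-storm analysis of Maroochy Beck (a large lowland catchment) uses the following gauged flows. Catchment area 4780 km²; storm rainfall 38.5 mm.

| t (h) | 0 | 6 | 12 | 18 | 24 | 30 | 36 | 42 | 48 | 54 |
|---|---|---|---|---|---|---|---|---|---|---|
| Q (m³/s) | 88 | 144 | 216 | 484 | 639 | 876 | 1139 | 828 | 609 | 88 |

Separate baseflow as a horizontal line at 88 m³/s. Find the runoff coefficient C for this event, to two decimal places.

C ≈ 0.50

ΣQ_DR = 4231 m³/s; V = ΣQ_DR·Δt = 9.139 × 10^7 m³.
Runoff depth d = V / A = 19.12 mm.
C = d / P = 19.12 / 38.5 = 0.50.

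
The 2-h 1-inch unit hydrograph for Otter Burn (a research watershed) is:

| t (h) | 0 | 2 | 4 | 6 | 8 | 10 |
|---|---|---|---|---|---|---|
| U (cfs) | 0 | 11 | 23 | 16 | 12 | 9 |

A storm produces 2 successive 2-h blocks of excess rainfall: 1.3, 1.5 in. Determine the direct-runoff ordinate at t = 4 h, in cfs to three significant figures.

By discrete convolution, Q_j = Σ (P_i / 1 in) · U_{j−i}.
At t = 4 h (j=2): Q = (1.3/1)·23 + (1.5/1)·11 = 46.4 cfs.

Q ≈ 46.4 cfs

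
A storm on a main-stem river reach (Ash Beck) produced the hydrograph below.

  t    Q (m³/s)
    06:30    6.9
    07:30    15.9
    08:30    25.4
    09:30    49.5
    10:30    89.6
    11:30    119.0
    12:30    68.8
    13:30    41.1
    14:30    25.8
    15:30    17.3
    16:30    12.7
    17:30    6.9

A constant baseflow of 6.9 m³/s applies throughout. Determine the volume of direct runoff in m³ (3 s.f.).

Direct-runoff ordinates (Q − Q_b): 0.0, 9.0, 18.5, 42.6, 82.7, 112.1, 61.9, 34.2, 18.9, 10.4, 5.8, 0.0 m³/s.
ΣQ_DR = 396.1 m³/s.
With Δt = 1 h = 3600 s, V = ΣQ_DR · Δt = 396.1 × 3600 = 1.43 × 10^6 m³.

V ≈ 1.43 × 10^6 m³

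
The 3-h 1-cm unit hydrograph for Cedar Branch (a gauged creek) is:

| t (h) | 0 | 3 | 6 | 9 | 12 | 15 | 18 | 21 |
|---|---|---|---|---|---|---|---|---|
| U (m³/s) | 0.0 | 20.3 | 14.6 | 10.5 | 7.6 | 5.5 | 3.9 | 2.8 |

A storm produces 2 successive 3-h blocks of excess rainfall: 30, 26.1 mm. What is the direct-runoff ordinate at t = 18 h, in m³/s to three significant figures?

Q ≈ 26.1 m³/s

By discrete convolution, Q_j = Σ (P_i / 10 mm) · U_{j−i}.
At t = 18 h (j=6): Q = (30/10)·3.9 + (26.1/10)·5.5 = 26.1 m³/s.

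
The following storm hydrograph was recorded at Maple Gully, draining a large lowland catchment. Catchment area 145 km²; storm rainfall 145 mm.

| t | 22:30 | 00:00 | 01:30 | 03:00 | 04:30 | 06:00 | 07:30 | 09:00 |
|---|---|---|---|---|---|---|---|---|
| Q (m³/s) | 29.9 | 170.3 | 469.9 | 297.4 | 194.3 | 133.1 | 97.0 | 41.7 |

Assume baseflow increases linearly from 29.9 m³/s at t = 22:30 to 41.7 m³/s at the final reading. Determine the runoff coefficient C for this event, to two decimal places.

C ≈ 0.29

ΣQ_DR = 1147 m³/s; V = ΣQ_DR·Δt = 6.195 × 10^6 m³.
Runoff depth d = V / A = 42.72 mm.
C = d / P = 42.72 / 145 = 0.29.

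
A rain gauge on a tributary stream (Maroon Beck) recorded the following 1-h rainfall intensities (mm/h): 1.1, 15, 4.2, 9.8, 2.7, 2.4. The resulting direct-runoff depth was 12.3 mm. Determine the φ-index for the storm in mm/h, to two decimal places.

φ ≈ 6.25 mm/h

Only the 2 blocks with intensity above φ contribute runoff: 15, 9.8 mm/h.
Σ(I−φ)·Δt = d  ⇒  (15+9.8 − 2φ)·1 = 12.3
φ = (24.80 − 12.3/1) / 2 = 6.25 mm/h.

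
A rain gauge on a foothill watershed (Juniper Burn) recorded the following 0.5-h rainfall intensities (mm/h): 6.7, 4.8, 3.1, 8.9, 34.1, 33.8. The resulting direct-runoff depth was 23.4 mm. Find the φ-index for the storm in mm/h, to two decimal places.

Only the 2 blocks with intensity above φ contribute runoff: 34.1, 33.8 mm/h.
Σ(I−φ)·Δt = d  ⇒  (34.1+33.8 − 2φ)·0.5 = 23.4
φ = (67.90 − 23.4/0.5) / 2 = 10.55 mm/h.

φ ≈ 10.55 mm/h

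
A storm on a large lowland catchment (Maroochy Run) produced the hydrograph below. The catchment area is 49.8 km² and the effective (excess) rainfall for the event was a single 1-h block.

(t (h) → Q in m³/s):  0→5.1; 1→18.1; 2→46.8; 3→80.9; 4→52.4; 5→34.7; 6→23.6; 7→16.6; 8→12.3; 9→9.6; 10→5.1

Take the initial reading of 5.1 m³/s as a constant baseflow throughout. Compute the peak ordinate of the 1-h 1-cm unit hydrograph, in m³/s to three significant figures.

Direct runoff: 0.0, 13.0, 41.7, 75.8, 47.3, 29.6, 18.5, 11.5, 7.2, 4.5, 0.0 m³/s; ΣQ_DR = 249.1 m³/s, peak = 75.8 m³/s.
Runoff depth d = ΣQ_DR·Δt / A = 249.1 × 3600 / (49.8 km²) = 18.01 mm.
The 1-cm UH is the DRH scaled by (10 mm)/d, so U_p = 75.8 × 10/18.01 = 42.1 m³/s.

U_p ≈ 42.1 m³/s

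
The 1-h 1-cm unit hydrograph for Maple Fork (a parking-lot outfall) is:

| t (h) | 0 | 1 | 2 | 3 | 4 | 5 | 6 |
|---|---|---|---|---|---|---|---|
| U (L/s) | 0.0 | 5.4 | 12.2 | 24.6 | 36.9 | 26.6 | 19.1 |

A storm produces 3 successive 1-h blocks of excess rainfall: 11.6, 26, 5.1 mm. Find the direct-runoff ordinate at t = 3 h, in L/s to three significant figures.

By discrete convolution, Q_j = Σ (P_i / 10 mm) · U_{j−i}.
At t = 3 h (j=3): Q = (11.6/10)·24.6 + (26/10)·12.2 + (5.1/10)·5.4 = 63.0 L/s.

Q ≈ 63.0 L/s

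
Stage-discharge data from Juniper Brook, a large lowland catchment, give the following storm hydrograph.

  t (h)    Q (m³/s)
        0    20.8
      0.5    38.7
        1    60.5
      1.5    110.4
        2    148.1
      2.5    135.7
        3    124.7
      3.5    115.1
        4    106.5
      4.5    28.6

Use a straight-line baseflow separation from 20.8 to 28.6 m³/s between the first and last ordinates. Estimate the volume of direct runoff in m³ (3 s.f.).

Direct-runoff ordinates (Q − Q_b): 0.00, 17.03, 37.97, 87.00, 123.83, 110.57, 98.70, 88.23, 78.77, 0.00 m³/s.
ΣQ_DR = 642.1 m³/s.
With Δt = 0.5 h = 1800 s, V = ΣQ_DR · Δt = 642.1 × 1800 = 1.16 × 10^6 m³.

V ≈ 1.16 × 10^6 m³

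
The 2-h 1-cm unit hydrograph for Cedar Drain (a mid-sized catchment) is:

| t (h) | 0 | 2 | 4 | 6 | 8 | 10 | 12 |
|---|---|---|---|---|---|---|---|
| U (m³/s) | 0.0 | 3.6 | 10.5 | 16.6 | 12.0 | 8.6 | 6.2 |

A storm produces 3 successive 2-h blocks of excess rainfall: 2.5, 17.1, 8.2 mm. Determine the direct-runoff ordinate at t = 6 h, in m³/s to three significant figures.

Q ≈ 25.1 m³/s

By discrete convolution, Q_j = Σ (P_i / 10 mm) · U_{j−i}.
At t = 6 h (j=3): Q = (2.5/10)·16.6 + (17.1/10)·10.5 + (8.2/10)·3.6 = 25.1 m³/s.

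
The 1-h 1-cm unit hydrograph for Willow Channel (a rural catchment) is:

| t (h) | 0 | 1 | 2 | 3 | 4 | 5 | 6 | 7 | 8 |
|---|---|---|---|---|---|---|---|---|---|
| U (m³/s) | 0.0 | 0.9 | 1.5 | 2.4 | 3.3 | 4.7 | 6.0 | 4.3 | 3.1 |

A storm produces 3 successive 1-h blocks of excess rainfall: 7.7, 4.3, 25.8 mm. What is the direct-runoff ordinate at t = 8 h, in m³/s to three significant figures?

Q ≈ 19.7 m³/s

By discrete convolution, Q_j = Σ (P_i / 10 mm) · U_{j−i}.
At t = 8 h (j=8): Q = (7.7/10)·3.1 + (4.3/10)·4.3 + (25.8/10)·6.0 = 19.7 m³/s.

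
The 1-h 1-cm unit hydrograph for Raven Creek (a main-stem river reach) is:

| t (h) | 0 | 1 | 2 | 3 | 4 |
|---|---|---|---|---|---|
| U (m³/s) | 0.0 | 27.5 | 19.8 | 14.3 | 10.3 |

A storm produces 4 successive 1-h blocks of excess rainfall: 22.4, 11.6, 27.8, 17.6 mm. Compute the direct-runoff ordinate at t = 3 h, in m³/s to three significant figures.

Q ≈ 131 m³/s

By discrete convolution, Q_j = Σ (P_i / 10 mm) · U_{j−i}.
At t = 3 h (j=3): Q = (22.4/10)·14.3 + (11.6/10)·19.8 + (27.8/10)·27.5 + (17.6/10)·0.0 = 131 m³/s.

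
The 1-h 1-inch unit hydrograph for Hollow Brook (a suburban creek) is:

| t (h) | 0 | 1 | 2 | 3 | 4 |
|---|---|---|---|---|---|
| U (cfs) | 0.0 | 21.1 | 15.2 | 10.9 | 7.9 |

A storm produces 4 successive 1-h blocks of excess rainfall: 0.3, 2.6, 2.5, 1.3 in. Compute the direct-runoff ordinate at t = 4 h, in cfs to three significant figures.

Q ≈ 96.1 cfs

By discrete convolution, Q_j = Σ (P_i / 1 in) · U_{j−i}.
At t = 4 h (j=4): Q = (0.3/1)·7.9 + (2.6/1)·10.9 + (2.5/1)·15.2 + (1.3/1)·21.1 = 96.1 cfs.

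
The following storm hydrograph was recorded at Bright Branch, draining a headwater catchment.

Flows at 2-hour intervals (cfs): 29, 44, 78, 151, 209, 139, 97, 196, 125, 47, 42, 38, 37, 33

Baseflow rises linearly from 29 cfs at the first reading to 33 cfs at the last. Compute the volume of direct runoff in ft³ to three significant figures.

Direct-runoff ordinates (Q − Q_b): 0.00, 14.69, 48.38, 121.08, 178.77, 108.46, 66.15, 164.85, 93.54, 15.23, 9.92, 5.62, 4.31, 0.00 cfs.
ΣQ_DR = 831.0 cfs.
With Δt = 2 h = 7200 s, V = ΣQ_DR · Δt = 831.0 × 7200 = 5.98 × 10^6 ft³.

V ≈ 5.98 × 10^6 ft³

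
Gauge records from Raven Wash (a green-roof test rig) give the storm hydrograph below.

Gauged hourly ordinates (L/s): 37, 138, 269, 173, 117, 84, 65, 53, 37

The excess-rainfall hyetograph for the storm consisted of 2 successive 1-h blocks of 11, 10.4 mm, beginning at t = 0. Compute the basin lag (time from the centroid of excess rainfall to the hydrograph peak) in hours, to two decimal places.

t_L ≈ 1.01 h

Centroid of excess rainfall: t_c = Σ P_i·t̄_i / ΣP_i = 0.9860 h (block centres at 0.5, 1.5 h).
Hydrograph peak occurs at t = 2 h, so basin lag t_L = 2 − 0.9860 = 1.01 h.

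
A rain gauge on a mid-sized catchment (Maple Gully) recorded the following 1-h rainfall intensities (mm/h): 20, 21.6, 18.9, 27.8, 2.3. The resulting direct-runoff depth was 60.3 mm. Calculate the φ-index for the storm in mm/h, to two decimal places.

Only the 4 blocks with intensity above φ contribute runoff: 20, 21.6, 18.9, 27.8 mm/h.
Σ(I−φ)·Δt = d  ⇒  (20+21.6+18.9+27.8 − 4φ)·1 = 60.3
φ = (88.30 − 60.3/1) / 4 = 7.00 mm/h.

φ ≈ 7.00 mm/h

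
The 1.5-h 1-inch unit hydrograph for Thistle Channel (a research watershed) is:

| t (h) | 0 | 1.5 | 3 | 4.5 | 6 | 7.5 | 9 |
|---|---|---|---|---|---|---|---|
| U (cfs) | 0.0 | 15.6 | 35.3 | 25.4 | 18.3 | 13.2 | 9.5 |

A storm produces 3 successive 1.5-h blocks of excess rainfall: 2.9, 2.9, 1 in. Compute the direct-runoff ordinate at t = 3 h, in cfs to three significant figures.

By discrete convolution, Q_j = Σ (P_i / 1 in) · U_{j−i}.
At t = 3 h (j=2): Q = (2.9/1)·35.3 + (2.9/1)·15.6 + (1/1)·0.0 = 148 cfs.

Q ≈ 148 cfs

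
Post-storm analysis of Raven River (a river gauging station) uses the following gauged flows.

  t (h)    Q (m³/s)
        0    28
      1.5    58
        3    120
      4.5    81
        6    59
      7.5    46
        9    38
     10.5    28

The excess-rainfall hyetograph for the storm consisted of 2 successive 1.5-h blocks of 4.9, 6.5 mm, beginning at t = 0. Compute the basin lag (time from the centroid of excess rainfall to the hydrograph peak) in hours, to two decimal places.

t_L ≈ 1.39 h

Centroid of excess rainfall: t_c = Σ P_i·t̄_i / ΣP_i = 1.6053 h (block centres at 0.75, 2.25 h).
Hydrograph peak occurs at t = 3 h, so basin lag t_L = 3 − 1.6053 = 1.39 h.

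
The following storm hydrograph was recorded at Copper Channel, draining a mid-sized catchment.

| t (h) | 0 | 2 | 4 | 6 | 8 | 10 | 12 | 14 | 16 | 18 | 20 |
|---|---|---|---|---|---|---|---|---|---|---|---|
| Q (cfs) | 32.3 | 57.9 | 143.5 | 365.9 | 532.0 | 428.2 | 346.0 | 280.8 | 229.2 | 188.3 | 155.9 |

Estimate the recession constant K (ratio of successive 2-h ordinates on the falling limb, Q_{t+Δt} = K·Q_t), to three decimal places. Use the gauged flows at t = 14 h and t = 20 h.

Using the recession-limb readings at t = 14 h and t = 20 h: Q falls from 280.8 to 155.9 cfs over 3 intervals.
K = (Q₂/Q₁)^(1/3) = (155.9/280.8)^(1/3) = 0.822.

K ≈ 0.822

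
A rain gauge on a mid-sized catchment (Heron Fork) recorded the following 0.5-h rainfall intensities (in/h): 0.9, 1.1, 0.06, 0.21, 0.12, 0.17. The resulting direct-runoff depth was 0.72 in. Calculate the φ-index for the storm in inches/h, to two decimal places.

Only the 2 blocks with intensity above φ contribute runoff: 0.9, 1.1 in/h.
Σ(I−φ)·Δt = d  ⇒  (0.9+1.1 − 2φ)·0.5 = 0.72
φ = (2.000 − 0.72/0.5) / 2 = 0.28 in/h.

φ ≈ 0.28 in/h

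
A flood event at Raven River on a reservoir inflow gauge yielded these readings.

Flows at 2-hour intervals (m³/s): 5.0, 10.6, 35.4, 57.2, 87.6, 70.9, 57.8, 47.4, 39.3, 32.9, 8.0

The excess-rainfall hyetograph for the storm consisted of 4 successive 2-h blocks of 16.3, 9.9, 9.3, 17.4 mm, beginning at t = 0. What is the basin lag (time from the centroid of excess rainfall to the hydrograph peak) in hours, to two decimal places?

Centroid of excess rainfall: t_c = Σ P_i·t̄_i / ΣP_i = 4.0510 h (block centres at 1, 3, 5, 7 h).
Hydrograph peak occurs at t = 8 h, so basin lag t_L = 8 − 4.0510 = 3.95 h.

t_L ≈ 3.95 h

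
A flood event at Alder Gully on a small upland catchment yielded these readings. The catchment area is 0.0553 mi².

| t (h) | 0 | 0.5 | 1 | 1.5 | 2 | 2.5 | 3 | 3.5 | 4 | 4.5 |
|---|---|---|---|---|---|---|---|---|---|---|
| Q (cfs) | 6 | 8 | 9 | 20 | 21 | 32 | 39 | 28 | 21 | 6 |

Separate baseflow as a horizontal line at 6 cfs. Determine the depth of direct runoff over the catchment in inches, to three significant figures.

d ≈ 1.82 in

Direct runoff: 0.0, 2.0, 3.0, 14.0, 15.0, 26.0, 33.0, 22.0, 15.0, 0.0 cfs; ΣQ_DR = 130.0 cfs.
V = ΣQ_DR · Δt = 130.0 × 1800 s = 2.340 × 10^5 ft³.
Over A = 0.0553 mi², depth = V / A = 1.82 in.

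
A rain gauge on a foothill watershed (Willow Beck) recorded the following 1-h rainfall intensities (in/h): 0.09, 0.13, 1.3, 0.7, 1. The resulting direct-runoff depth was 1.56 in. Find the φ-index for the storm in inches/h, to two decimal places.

φ ≈ 0.48 in/h

Only the 3 blocks with intensity above φ contribute runoff: 1.3, 0.7, 1 in/h.
Σ(I−φ)·Δt = d  ⇒  (1.3+0.7+1 − 3φ)·1 = 1.56
φ = (3.000 − 1.56/1) / 3 = 0.48 in/h.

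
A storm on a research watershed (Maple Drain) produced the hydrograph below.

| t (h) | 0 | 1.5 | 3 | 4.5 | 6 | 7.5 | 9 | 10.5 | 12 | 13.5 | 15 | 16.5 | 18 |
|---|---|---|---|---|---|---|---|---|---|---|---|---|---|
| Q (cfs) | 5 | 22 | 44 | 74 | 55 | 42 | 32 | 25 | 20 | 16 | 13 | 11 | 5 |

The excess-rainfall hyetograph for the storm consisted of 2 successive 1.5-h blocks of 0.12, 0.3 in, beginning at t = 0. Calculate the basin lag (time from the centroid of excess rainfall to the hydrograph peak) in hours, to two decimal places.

t_L ≈ 2.68 h

Centroid of excess rainfall: t_c = Σ P_i·t̄_i / ΣP_i = 1.8214 h (block centres at 0.75, 2.25 h).
Hydrograph peak occurs at t = 4.5 h, so basin lag t_L = 4.5 − 1.8214 = 2.68 h.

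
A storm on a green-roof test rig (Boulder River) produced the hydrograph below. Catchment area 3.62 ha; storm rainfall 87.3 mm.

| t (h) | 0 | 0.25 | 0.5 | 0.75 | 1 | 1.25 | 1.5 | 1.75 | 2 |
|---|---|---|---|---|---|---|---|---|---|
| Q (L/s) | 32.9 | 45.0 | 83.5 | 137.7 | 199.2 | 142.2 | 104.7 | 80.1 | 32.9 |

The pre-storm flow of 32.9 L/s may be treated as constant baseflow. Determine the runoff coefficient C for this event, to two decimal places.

C ≈ 0.16

ΣQ_DR = 562.1 L/s; V = ΣQ_DR·Δt = 5.059 × 10^5 L.
Runoff depth d = V / A = 13.97 mm.
C = d / P = 13.97 / 87.3 = 0.16.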